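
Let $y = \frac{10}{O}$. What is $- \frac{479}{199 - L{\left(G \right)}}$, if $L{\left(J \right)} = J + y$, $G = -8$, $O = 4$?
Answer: $- \frac{958}{409} \approx -2.3423$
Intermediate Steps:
$y = \frac{5}{2}$ ($y = \frac{10}{4} = 10 \cdot \frac{1}{4} = \frac{5}{2} \approx 2.5$)
$L{\left(J \right)} = \frac{5}{2} + J$ ($L{\left(J \right)} = J + \frac{5}{2} = \frac{5}{2} + J$)
$- \frac{479}{199 - L{\left(G \right)}} = - \frac{479}{199 - \left(\frac{5}{2} - 8\right)} = - \frac{479}{199 - - \frac{11}{2}} = - \frac{479}{199 + \frac{11}{2}} = - \frac{479}{\frac{409}{2}} = \left(-479\right) \frac{2}{409} = - \frac{958}{409}$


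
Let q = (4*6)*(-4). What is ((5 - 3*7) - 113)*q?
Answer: 12384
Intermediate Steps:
q = -96 (q = 24*(-4) = -96)
((5 - 3*7) - 113)*q = ((5 - 3*7) - 113)*(-96) = ((5 - 21) - 113)*(-96) = (-16 - 113)*(-96) = -129*(-96) = 12384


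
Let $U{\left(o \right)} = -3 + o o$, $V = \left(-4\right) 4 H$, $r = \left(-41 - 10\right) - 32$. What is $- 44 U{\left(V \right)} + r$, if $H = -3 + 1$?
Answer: $-45007$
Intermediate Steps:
$H = -2$
$r = -83$ ($r = -51 - 32 = -83$)
$V = 32$ ($V = \left(-4\right) 4 \left(-2\right) = \left(-16\right) \left(-2\right) = 32$)
$U{\left(o \right)} = -3 + o^{2}$
$- 44 U{\left(V \right)} + r = - 44 \left(-3 + 32^{2}\right) - 83 = - 44 \left(-3 + 1024\right) - 83 = \left(-44\right) 1021 - 83 = -44924 - 83 = -45007$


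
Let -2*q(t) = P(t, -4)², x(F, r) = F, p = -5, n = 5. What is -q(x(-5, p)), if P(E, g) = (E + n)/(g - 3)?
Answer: 0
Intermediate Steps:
P(E, g) = (5 + E)/(-3 + g) (P(E, g) = (E + 5)/(g - 3) = (5 + E)/(-3 + g))
q(t) = -(-5/7 - t/7)²/2 (q(t) = -(5 + t)²/(-3 - 4)²/2 = -(5 + t)²/49/2 = -(-5/7 - t/7)²/2)
-q(x(-5, p)) = -(-1)*(5 - 5)²/98 = -(-1)*0²/98 = -(-1)*0/98 = -1*0 = 0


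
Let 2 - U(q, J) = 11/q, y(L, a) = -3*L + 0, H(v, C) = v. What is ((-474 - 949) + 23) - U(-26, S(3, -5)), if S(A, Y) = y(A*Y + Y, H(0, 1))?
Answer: -36463/26 ≈ -1402.4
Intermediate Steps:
y(L, a) = -3*L
S(A, Y) = -3*Y - 3*A*Y (S(A, Y) = -3*(A*Y + Y) = -3*(Y + A*Y) = -3*Y - 3*A*Y)
U(q, J) = 2 - 11/q
((-474 - 949) + 23) - U(-26, S(3, -5)) = ((-474 - 949) + 23) - (2 - 11/(-26)) = (-1423 + 23) - (2 - 11*(-1/26)) = -1400 - (2 + 11/26) = -1400 - 1*63/26 = -1400 - 63/26 = -36463/26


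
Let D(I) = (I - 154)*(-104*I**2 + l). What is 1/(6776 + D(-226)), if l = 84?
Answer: 1/2018498376 ≈ 4.9542e-10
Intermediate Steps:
D(I) = (-154 + I)*(84 - 104*I**2) (D(I) = (I - 154)*(-104*I**2 + 84) = (-154 + I)*(84 - 104*I**2))
1/(6776 + D(-226)) = 1/(6776 + (-12936 - 104*(-226)**3 + 84*(-226) + 16016*(-226)**2)) = 1/(6776 + (-12936 - 104*(-11543176) - 18984 + 16016*51076)) = 1/(6776 + (-12936 + 1200490304 - 18984 + 818033216)) = 1/(6776 + 2018491600) = 1/2018498376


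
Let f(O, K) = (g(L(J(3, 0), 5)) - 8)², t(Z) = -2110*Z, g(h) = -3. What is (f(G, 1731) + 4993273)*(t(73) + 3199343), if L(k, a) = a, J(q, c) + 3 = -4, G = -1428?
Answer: 15206447662322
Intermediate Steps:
J(q, c) = -7 (J(q, c) = -3 - 4 = -7)
f(O, K) = 121 (f(O, K) = (-3 - 8)² = (-11)² = 121)
(f(G, 1731) + 4993273)*(t(73) + 3199343) = (121 + 4993273)*(-2110*73 + 3199343) = 4993394*(-154030 + 3199343) = 4993394*3045313 = 15206447662322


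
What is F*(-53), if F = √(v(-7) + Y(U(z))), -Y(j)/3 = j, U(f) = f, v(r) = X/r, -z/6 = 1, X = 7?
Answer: -53*√17 ≈ -218.52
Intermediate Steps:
z = -6 (z = -6*1 = -6)
v(r) = 7/r
Y(j) = -3*j
F = √17 (F = √(7/(-7) - 3*(-6)) = √(7*(-⅐) + 18) = √(-1 + 18) = √17 ≈ 4.1231)
F*(-53) = √17*(-53) = -53*√17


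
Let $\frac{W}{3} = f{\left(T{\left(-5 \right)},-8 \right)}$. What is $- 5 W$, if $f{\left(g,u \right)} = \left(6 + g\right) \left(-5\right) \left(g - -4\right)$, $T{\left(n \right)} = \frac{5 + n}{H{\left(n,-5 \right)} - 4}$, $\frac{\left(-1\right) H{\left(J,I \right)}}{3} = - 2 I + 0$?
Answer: $1800$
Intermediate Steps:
$H{\left(J,I \right)} = 6 I$ ($H{\left(J,I \right)} = - 3 \left(- 2 I + 0\right) = - 3 \left(- 2 I\right) = 6 I$)
$T{\left(n \right)} = - \frac{5}{34} - \frac{n}{34}$ ($T{\left(n \right)} = \frac{5 + n}{6 \left(-5\right) - 4} = \frac{5 + n}{-30 - 4} = \frac{5 + n}{-34} = \left(5 + n\right) \left(- \frac{1}{34}\right) = - \frac{5}{34} - \frac{n}{34}$)
$f{\left(g,u \right)} = \left(-30 - 5 g\right) \left(4 + g\right)$ ($f{\left(g,u \right)} = \left(-30 - 5 g\right) \left(g + 4\right) = \left(-30 - 5 g\right) \left(4 + g\right)$)
$W = -360$ ($W = 3 \left(-120 - 50 \left(- \frac{5}{34} - - \frac{5}{34}\right) - 5 \left(- \frac{5}{34} - - \frac{5}{34}\right)^{2}\right) = 3 \left(-120 - 50 \left(- \frac{5}{34} + \frac{5}{34}\right) - 5 \left(- \frac{5}{34} + \frac{5}{34}\right)^{2}\right) = 3 \left(-120 - 0 - 5 \cdot 0^{2}\right) = 3 \left(-120 + 0 - 0\right) = 3 \left(-120 + 0 + 0\right) = 3 \left(-120\right) = -360$)
$- 5 W = \left(-5\right) \left(-360\right) = 1800$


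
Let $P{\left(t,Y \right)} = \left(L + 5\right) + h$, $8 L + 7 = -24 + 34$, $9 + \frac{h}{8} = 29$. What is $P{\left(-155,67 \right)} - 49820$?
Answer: $- \frac{397237}{8} \approx -49655.0$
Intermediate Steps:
$h = 160$ ($h = -72 + 8 \cdot 29 = -72 + 232 = 160$)
$L = \frac{3}{8}$ ($L = - \frac{7}{8} + \frac{-24 + 34}{8} = - \frac{7}{8} + \frac{1}{8} \cdot 10 = - \frac{7}{8} + \frac{5}{4} = \frac{3}{8} \approx 0.375$)
$P{\left(t,Y \right)} = \frac{1323}{8}$ ($P{\left(t,Y \right)} = \left(\frac{3}{8} + 5\right) + 160 = \frac{43}{8} + 160 = \frac{1323}{8}$)
$P{\left(-155,67 \right)} - 49820 = \frac{1323}{8} - 49820 = - \frac{397237}{8}$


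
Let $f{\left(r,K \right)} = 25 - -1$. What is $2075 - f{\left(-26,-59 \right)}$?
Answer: $2049$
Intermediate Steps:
$f{\left(r,K \right)} = 26$ ($f{\left(r,K \right)} = 25 + 1 = 26$)
$2075 - f{\left(-26,-59 \right)} = 2075 - 26 = 2049$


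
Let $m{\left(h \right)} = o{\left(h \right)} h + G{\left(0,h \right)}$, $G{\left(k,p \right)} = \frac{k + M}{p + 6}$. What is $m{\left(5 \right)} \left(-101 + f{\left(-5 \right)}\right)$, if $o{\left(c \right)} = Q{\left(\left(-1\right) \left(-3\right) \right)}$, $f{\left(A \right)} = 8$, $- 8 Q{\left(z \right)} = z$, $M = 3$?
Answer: $\frac{13113}{88} \approx 149.01$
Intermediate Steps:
$Q{\left(z \right)} = - \frac{z}{8}$
$o{\left(c \right)} = - \frac{3}{8}$ ($o{\left(c \right)} = - \frac{\left(-1\right) \left(-3\right)}{8} = \left(- \frac{1}{8}\right) 3 = - \frac{3}{8}$)
$G{\left(k,p \right)} = \frac{3 + k}{6 + p}$ ($G{\left(k,p \right)} = \frac{k + 3}{p + 6} = \frac{3 + k}{6 + p}$)
$m{\left(h \right)} = \frac{3}{6 + h} - \frac{3 h}{8}$ ($m{\left(h \right)} = - \frac{3 h}{8} + \frac{3 + 0}{6 + h} = - \frac{3 h}{8} + \frac{1}{6 + h} 3 = - \frac{3 h}{8} + \frac{3}{6 + h} = \frac{3}{6 + h} - \frac{3 h}{8}$)
$m{\left(5 \right)} \left(-101 + f{\left(-5 \right)}\right) = \frac{3 \left(8 - 5 \left(6 + 5\right)\right)}{8 \left(6 + 5\right)} \left(-101 + 8\right) = \frac{3 \left(8 - 5 \cdot 11\right)}{8 \cdot 11} \left(-93\right) = \frac{3}{8} \cdot \frac{1}{11} \left(8 - 55\right) \left(-93\right) = \frac{3}{8} \cdot \frac{1}{11} \left(-47\right) \left(-93\right) = \left(- \frac{141}{88}\right) \left(-93\right) = \frac{13113}{88}$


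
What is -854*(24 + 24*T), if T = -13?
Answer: 245952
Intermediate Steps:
-854*(24 + 24*T) = -854*(24 + 24*(-13)) = -854*(24 - 312) = -854*(-288) = 245952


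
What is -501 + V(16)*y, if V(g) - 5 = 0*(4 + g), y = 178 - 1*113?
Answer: -176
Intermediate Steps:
y = 65 (y = 178 - 113 = 65)
V(g) = 5 (V(g) = 5 + 0*(4 + g) = 5 + 0 = 5)
-501 + V(16)*y = -501 + 5*65 = -501 + 325 = -176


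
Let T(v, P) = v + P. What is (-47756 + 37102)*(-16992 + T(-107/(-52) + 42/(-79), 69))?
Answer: 370297961705/2054 ≈ 1.8028e+8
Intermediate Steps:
T(v, P) = P + v
(-47756 + 37102)*(-16992 + T(-107/(-52) + 42/(-79), 69)) = (-47756 + 37102)*(-16992 + (69 + (-107/(-52) + 42/(-79)))) = -10654*(-16992 + (69 + (-107*(-1/52) + 42*(-1/79)))) = -10654*(-16992 + (69 + (107/52 - 42/79))) = -10654*(-16992 + (69 + 6269/4108)) = -10654*(-16992 + 289721/4108) = -10654*(-69513415/4108) = 370297961705/2054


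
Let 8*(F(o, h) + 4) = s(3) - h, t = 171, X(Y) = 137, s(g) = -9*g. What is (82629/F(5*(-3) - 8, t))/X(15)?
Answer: -330516/15755 ≈ -20.978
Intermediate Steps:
F(o, h) = -59/8 - h/8 (F(o, h) = -4 + (-9*3 - h)/8 = -4 + (-27 - h)/8 = -4 + (-27/8 - h/8) = -59/8 - h/8)
(82629/F(5*(-3) - 8, t))/X(15) = (82629/(-59/8 - 1/8*171))/137 = (82629/(-59/8 - 171/8))*(1/137) = (82629/(-115/4))*(1/137) = (82629*(-4/115))*(1/137) = -330516/115*1/137 = -330516/15755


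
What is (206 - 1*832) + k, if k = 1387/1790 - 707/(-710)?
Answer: -7933331/12709 ≈ -624.23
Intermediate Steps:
k = 22503/12709 (k = 1387*(1/1790) - 707*(-1/710) = 1387/1790 + 707/710 = 22503/12709 ≈ 1.7706)
(206 - 1*832) + k = (206 - 1*832) + 22503/12709 = (206 - 832) + 22503/12709 = -626 + 22503/12709 = -7933331/12709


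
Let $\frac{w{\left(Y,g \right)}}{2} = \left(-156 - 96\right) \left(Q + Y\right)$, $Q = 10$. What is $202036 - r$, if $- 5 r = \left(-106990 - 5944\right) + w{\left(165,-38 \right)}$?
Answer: $\frac{809046}{5} \approx 1.6181 \cdot 10^{5}$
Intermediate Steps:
$w{\left(Y,g \right)} = -5040 - 504 Y$ ($w{\left(Y,g \right)} = 2 \left(-156 - 96\right) \left(10 + Y\right) = 2 \left(- 252 \left(10 + Y\right)\right) = 2 \left(-2520 - 252 Y\right) = -5040 - 504 Y$)
$r = \frac{201134}{5}$ ($r = - \frac{\left(-106990 - 5944\right) - 88200}{5} = - \frac{-112934 - 88200}{5} = \left(- \frac{1}{5}\right) \left(-201134\right) = \frac{201134}{5} \approx 40227.0$)
$202036 - r = 202036 - \frac{201134}{5} = \frac{809046}{5}$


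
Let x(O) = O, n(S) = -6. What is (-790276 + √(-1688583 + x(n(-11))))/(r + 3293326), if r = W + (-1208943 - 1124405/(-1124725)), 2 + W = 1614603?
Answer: -177768634820/832068180761 + 4723845*I*√3829/832068180761 ≈ -0.21365 + 0.0003513*I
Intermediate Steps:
W = 1614601 (W = -2 + 1614603 = 1614601)
r = 91250963691/224945 (r = 1614601 + (-1208943 - 1124405/(-1124725)) = 1614601 + (-1208943 - 1124405*(-1/1124725)) = 1614601 + (-1208943 + 224881/224945) = 1614601 - 271945458254/224945 = 91250963691/224945 ≈ 4.0566e+5)
(-790276 + √(-1688583 + x(n(-11))))/(r + 3293326) = (-790276 + √(-1688583 - 6))/(91250963691/224945 + 3293326) = (-790276 + √(-1688589))/(832068180761/224945) = (-790276 + 21*I*√3829)*(224945/832068180761) = -177768634820/832068180761 + 4723845*I*√3829/832068180761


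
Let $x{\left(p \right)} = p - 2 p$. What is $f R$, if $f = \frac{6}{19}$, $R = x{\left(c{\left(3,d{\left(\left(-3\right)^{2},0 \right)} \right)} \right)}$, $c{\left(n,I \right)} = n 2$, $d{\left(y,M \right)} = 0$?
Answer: $- \frac{36}{19} \approx -1.8947$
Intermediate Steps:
$c{\left(n,I \right)} = 2 n$
$x{\left(p \right)} = - p$
$R = -6$ ($R = - 2 \cdot 3 = \left(-1\right) 6 = -6$)
$f = \frac{6}{19}$ ($f = 6 \cdot \frac{1}{19} = \frac{6}{19} \approx 0.31579$)
$f R = \frac{6}{19} \left(-6\right) = - \frac{36}{19}$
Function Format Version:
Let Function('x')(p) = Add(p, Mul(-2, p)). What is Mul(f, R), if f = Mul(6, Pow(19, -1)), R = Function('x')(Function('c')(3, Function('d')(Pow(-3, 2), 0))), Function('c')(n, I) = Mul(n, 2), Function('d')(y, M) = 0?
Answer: Rational(-36, 19) ≈ -1.8947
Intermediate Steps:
Function('c')(n, I) = Mul(2, n)
Function('x')(p) = Mul(-1, p)
R = -6 (R = Mul(-1, Mul(2, 3)) = Mul(-1, 6) = -6)
f = Rational(6, 19) (f = Mul(6, Rational(1, 19)) = Rational(6, 19) ≈ 0.31579)
Mul(f, R) = Mul(Rational(6, 19), -6) = Rational(-36, 19)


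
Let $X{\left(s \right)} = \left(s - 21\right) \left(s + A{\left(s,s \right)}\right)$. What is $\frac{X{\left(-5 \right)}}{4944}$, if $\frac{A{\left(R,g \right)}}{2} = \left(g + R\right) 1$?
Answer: $\frac{325}{2472} \approx 0.13147$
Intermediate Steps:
$A{\left(R,g \right)} = 2 R + 2 g$ ($A{\left(R,g \right)} = 2 \left(g + R\right) 1 = 2 \left(R + g\right) 1 = 2 \left(R + g\right) = 2 R + 2 g$)
$X{\left(s \right)} = 5 s \left(-21 + s\right)$ ($X{\left(s \right)} = \left(s - 21\right) \left(s + \left(2 s + 2 s\right)\right) = \left(-21 + s\right) \left(s + 4 s\right) = \left(-21 + s\right) 5 s = 5 s \left(-21 + s\right)$)
$\frac{X{\left(-5 \right)}}{4944} = \frac{5 \left(-5\right) \left(-21 - 5\right)}{4944} = 5 \left(-5\right) \left(-26\right) \frac{1}{4944} = 650 \cdot \frac{1}{4944} = \frac{325}{2472}$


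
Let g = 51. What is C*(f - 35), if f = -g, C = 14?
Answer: -1204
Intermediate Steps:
f = -51 (f = -1*51 = -51)
C*(f - 35) = 14*(-51 - 35) = 14*(-86) = -1204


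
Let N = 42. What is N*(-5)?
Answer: -210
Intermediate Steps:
N*(-5) = 42*(-5) = -210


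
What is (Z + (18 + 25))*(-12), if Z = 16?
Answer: -708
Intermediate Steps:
(Z + (18 + 25))*(-12) = (16 + (18 + 25))*(-12) = (16 + 43)*(-12) = 59*(-12) = -708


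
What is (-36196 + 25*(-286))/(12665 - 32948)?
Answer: 43346/20283 ≈ 2.1371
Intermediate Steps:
(-36196 + 25*(-286))/(12665 - 32948) = (-36196 - 7150)/(-20283) = -43346*(-1/20283) = 43346/20283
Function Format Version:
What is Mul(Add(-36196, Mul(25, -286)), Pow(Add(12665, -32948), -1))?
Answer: Rational(43346, 20283) ≈ 2.1371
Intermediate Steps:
Mul(Add(-36196, Mul(25, -286)), Pow(Add(12665, -32948), -1)) = Mul(Add(-36196, -7150), Pow(-20283, -1)) = Mul(-43346, Rational(-1, 20283)) = Rational(43346, 20283)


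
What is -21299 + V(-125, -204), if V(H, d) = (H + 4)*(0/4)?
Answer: -21299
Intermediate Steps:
V(H, d) = 0 (V(H, d) = (4 + H)*(0*(¼)) = (4 + H)*0 = 0)
-21299 + V(-125, -204) = -21299 + 0 = -21299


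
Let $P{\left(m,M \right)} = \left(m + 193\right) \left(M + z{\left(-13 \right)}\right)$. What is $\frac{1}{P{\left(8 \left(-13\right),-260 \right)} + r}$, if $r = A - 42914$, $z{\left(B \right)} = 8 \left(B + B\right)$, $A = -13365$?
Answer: $- \frac{1}{97931} \approx -1.0211 \cdot 10^{-5}$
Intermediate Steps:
$z{\left(B \right)} = 16 B$ ($z{\left(B \right)} = 8 \cdot 2 B = 16 B$)
$r = -56279$ ($r = -13365 - 42914 = -56279$)
$P{\left(m,M \right)} = \left(-208 + M\right) \left(193 + m\right)$ ($P{\left(m,M \right)} = \left(m + 193\right) \left(M + 16 \left(-13\right)\right) = \left(193 + m\right) \left(M - 208\right) = \left(193 + m\right) \left(-208 + M\right) = \left(-208 + M\right) \left(193 + m\right)$)
$\frac{1}{P{\left(8 \left(-13\right),-260 \right)} + r} = \frac{1}{\left(-40144 - 208 \cdot 8 \left(-13\right) + 193 \left(-260\right) - 260 \cdot 8 \left(-13\right)\right) - 56279} = \frac{1}{\left(-40144 - -21632 - 50180 - -27040\right) - 56279} = \frac{1}{\left(-40144 + 21632 - 50180 + 27040\right) - 56279} = \frac{1}{-41652 - 56279} = \frac{1}{-97931} = - \frac{1}{97931}$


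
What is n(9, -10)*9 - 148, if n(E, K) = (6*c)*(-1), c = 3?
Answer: -310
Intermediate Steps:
n(E, K) = -18 (n(E, K) = (6*3)*(-1) = 18*(-1) = -18)
n(9, -10)*9 - 148 = -18*9 - 148 = -162 - 148 = -310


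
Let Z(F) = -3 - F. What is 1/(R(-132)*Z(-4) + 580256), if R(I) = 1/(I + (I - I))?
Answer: 132/76593791 ≈ 1.7234e-6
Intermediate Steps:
R(I) = 1/I (R(I) = 1/(I + 0) = 1/I)
1/(R(-132)*Z(-4) + 580256) = 1/((-3 - 1*(-4))/(-132) + 580256) = 1/(-(-3 + 4)/132 + 580256) = 1/(-1/132*1 + 580256) = 1/(-1/132 + 580256) = 1/(76593791/132) = 132/76593791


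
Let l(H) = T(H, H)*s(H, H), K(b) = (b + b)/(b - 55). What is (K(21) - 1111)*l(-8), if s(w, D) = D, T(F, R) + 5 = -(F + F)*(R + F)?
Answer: -39479904/17 ≈ -2.3223e+6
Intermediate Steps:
K(b) = 2*b/(-55 + b) (K(b) = (2*b)/(-55 + b) = 2*b/(-55 + b))
T(F, R) = -5 - 2*F*(F + R) (T(F, R) = -5 - (F + F)*(R + F) = -5 - 2*F*(F + R))
l(H) = H*(-5 - 4*H**2) (l(H) = (-5 - 2*H**2 - 2*H*H)*H = (-5 - 2*H**2 - 2*H**2)*H = (-5 - 4*H**2)*H = H*(-5 - 4*H**2))
(K(21) - 1111)*l(-8) = (2*21/(-55 + 21) - 1111)*(-1*(-8)*(5 + 4*(-8)**2)) = (2*21/(-34) - 1111)*(-1*(-8)*(5 + 4*64)) = (2*21*(-1/34) - 1111)*(-1*(-8)*(5 + 256)) = (-21/17 - 1111)*(-1*(-8)*261) = -18908/17*2088 = -39479904/17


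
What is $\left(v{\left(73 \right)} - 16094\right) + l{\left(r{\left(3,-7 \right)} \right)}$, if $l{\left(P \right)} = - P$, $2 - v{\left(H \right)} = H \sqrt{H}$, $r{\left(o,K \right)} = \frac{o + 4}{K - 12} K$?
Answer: $- \frac{305797}{19} - 73 \sqrt{73} \approx -16718.0$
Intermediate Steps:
$r{\left(o,K \right)} = \frac{K \left(4 + o\right)}{-12 + K}$ ($r{\left(o,K \right)} = \frac{4 + o}{-12 + K} K = \frac{K \left(4 + o\right)}{-12 + K}$)
$v{\left(H \right)} = 2 - H^{\frac{3}{2}}$ ($v{\left(H \right)} = 2 - H \sqrt{H} = 2 - H^{\frac{3}{2}}$)
$\left(v{\left(73 \right)} - 16094\right) + l{\left(r{\left(3,-7 \right)} \right)} = \left(\left(2 - 73^{\frac{3}{2}}\right) - 16094\right) - - \frac{7 \left(4 + 3\right)}{-12 - 7} = \left(\left(2 - 73 \sqrt{73}\right) - 16094\right) - \left(-7\right) \frac{1}{-19} \cdot 7 = \left(\left(2 - 73 \sqrt{73}\right) - 16094\right) - \left(-7\right) \left(- \frac{1}{19}\right) 7 = \left(-16092 - 73 \sqrt{73}\right) - \frac{49}{19} = - \frac{305797}{19} - 73 \sqrt{73}$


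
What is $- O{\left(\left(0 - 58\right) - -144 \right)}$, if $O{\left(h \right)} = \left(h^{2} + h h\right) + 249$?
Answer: $-15041$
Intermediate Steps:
$O{\left(h \right)} = 249 + 2 h^{2}$ ($O{\left(h \right)} = \left(h^{2} + h^{2}\right) + 249 = 2 h^{2} + 249 = 249 + 2 h^{2}$)
$- O{\left(\left(0 - 58\right) - -144 \right)} = - (249 + 2 \left(\left(0 - 58\right) - -144\right)^{2}) = - (249 + 2 \left(\left(0 - 58\right) + 144\right)^{2}) = - (249 + 2 \left(-58 + 144\right)^{2}) = - (249 + 2 \cdot 86^{2}) = - (249 + 2 \cdot 7396) = - (249 + 14792) = \left(-1\right) 15041 = -15041$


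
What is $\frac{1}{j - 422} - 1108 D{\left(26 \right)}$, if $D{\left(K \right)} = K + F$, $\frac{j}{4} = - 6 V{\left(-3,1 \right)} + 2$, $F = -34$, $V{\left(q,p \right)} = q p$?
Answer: $\frac{3031487}{342} \approx 8864.0$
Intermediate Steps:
$V{\left(q,p \right)} = p q$
$j = 80$ ($j = 4 \left(- 6 \cdot 1 \left(-3\right) + 2\right) = 4 \left(\left(-6\right) \left(-3\right) + 2\right) = 4 \left(18 + 2\right) = 4 \cdot 20 = 80$)
$D{\left(K \right)} = -34 + K$ ($D{\left(K \right)} = K - 34 = -34 + K$)
$\frac{1}{j - 422} - 1108 D{\left(26 \right)} = \frac{1}{80 - 422} - 1108 \left(-34 + 26\right) = \frac{1}{-342} - -8864 = - \frac{1}{342} + 8864 = \frac{3031487}{342}$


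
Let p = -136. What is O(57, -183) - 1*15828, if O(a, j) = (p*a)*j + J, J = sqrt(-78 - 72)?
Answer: 1402788 + 5*I*sqrt(6) ≈ 1.4028e+6 + 12.247*I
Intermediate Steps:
J = 5*I*sqrt(6) (J = sqrt(-150) = 5*I*sqrt(6) ≈ 12.247*I)
O(a, j) = -136*a*j + 5*I*sqrt(6) (O(a, j) = (-136*a)*j + 5*I*sqrt(6) = -136*a*j + 5*I*sqrt(6))
O(57, -183) - 1*15828 = (-136*57*(-183) + 5*I*sqrt(6)) - 1*15828 = (1418616 + 5*I*sqrt(6)) - 15828 = 1402788 + 5*I*sqrt(6)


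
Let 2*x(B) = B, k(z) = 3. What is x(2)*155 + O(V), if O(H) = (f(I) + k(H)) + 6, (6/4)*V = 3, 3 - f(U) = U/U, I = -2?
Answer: 166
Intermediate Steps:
f(U) = 2 (f(U) = 3 - U/U = 3 - 1*1 = 3 - 1 = 2)
V = 2 (V = (2/3)*3 = 2)
x(B) = B/2
O(H) = 11 (O(H) = (2 + 3) + 6 = 5 + 6 = 11)
x(2)*155 + O(V) = ((1/2)*2)*155 + 11 = 1*155 + 11 = 155 + 11 = 166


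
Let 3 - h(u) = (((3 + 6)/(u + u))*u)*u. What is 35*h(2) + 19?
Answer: -191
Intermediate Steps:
h(u) = 3 - 9*u/2 (h(u) = 3 - ((3 + 6)/(u + u))*u*u = 3 - (9/((2*u)))*u*u = 3 - (9*(1/(2*u)))*u*u = 3 - (9/(2*u))*u*u = 3 - 9*u/2)
35*h(2) + 19 = 35*(3 - 9/2*2) + 19 = 35*(3 - 9) + 19 = 35*(-6) + 19 = -210 + 19 = -191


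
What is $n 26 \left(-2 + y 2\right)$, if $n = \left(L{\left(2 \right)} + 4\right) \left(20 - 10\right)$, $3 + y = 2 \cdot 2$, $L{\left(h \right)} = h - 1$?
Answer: $0$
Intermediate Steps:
$L{\left(h \right)} = -1 + h$ ($L{\left(h \right)} = h - 1 = -1 + h$)
$y = 1$ ($y = -3 + 2 \cdot 2 = -3 + 4 = 1$)
$n = 50$ ($n = \left(\left(-1 + 2\right) + 4\right) \left(20 - 10\right) = \left(1 + 4\right) 10 = 5 \cdot 10 = 50$)
$n 26 \left(-2 + y 2\right) = 50 \cdot 26 \left(-2 + 1 \cdot 2\right) = 1300 \left(-2 + 2\right) = 1300 \cdot 0 = 0$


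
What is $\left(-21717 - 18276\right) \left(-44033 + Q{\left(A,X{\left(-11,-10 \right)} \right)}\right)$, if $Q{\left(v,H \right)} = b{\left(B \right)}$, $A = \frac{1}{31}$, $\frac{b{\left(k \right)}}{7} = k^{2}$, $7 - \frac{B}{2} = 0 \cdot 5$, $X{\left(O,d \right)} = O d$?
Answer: $1706141373$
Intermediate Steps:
$B = 14$ ($B = 14 - 2 \cdot 0 \cdot 5 = 14 - 0 = 14 + 0 = 14$)
$b{\left(k \right)} = 7 k^{2}$
$A = \frac{1}{31} \approx 0.032258$
$Q{\left(v,H \right)} = 1372$ ($Q{\left(v,H \right)} = 7 \cdot 14^{2} = 7 \cdot 196 = 1372$)
$\left(-21717 - 18276\right) \left(-44033 + Q{\left(A,X{\left(-11,-10 \right)} \right)}\right) = \left(-21717 - 18276\right) \left(-44033 + 1372\right) = \left(-39993\right) \left(-42661\right) = 1706141373$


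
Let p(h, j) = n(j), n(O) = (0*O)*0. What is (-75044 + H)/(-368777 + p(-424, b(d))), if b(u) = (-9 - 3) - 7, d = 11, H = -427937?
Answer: 502981/368777 ≈ 1.3639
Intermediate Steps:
n(O) = 0 (n(O) = 0*0 = 0)
b(u) = -19 (b(u) = -12 - 7 = -19)
p(h, j) = 0
(-75044 + H)/(-368777 + p(-424, b(d))) = (-75044 - 427937)/(-368777 + 0) = -502981/(-368777) = -502981*(-1/368777) = 502981/368777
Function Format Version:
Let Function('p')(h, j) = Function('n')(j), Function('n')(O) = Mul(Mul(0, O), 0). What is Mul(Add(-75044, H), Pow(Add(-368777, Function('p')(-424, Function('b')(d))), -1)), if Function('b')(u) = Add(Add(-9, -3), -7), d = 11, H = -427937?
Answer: Rational(502981, 368777) ≈ 1.3639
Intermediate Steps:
Function('n')(O) = 0 (Function('n')(O) = Mul(0, 0) = 0)
Function('b')(u) = -19 (Function('b')(u) = Add(-12, -7) = -19)
Function('p')(h, j) = 0
Mul(Add(-75044, H), Pow(Add(-368777, Function('p')(-424, Function('b')(d))), -1)) = Mul(Add(-75044, -427937), Pow(Add(-368777, 0), -1)) = Mul(-502981, Pow(-368777, -1)) = Mul(-502981, Rational(-1, 368777)) = Rational(502981, 368777)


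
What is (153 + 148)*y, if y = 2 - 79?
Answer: -23177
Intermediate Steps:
y = -77
(153 + 148)*y = (153 + 148)*(-77) = 301*(-77) = -23177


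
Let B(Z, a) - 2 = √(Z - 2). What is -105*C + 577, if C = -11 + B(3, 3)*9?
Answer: -1103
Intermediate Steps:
B(Z, a) = 2 + √(-2 + Z) (B(Z, a) = 2 + √(Z - 2) = 2 + √(-2 + Z))
C = 16 (C = -11 + (2 + √(-2 + 3))*9 = -11 + (2 + √1)*9 = -11 + (2 + 1)*9 = -11 + 3*9 = -11 + 27 = 16)
-105*C + 577 = -105*16 + 577 = -1680 + 577 = -1103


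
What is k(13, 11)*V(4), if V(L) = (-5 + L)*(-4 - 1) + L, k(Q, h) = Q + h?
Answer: 216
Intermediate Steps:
V(L) = 25 - 4*L (V(L) = (-5 + L)*(-5) + L = (25 - 5*L) + L = 25 - 4*L)
k(13, 11)*V(4) = (13 + 11)*(25 - 4*4) = 24*(25 - 16) = 24*9 = 216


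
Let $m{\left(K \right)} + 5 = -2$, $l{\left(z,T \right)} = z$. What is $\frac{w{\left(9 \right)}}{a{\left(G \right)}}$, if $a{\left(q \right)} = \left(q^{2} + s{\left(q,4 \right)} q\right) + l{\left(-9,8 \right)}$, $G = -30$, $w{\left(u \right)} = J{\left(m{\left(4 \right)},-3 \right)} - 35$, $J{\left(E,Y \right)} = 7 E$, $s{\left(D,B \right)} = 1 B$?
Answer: $- \frac{28}{257} \approx -0.10895$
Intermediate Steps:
$m{\left(K \right)} = -7$ ($m{\left(K \right)} = -5 - 2 = -7$)
$s{\left(D,B \right)} = B$
$w{\left(u \right)} = -84$ ($w{\left(u \right)} = 7 \left(-7\right) - 35 = -49 - 35 = -84$)
$a{\left(q \right)} = -9 + q^{2} + 4 q$ ($a{\left(q \right)} = \left(q^{2} + 4 q\right) - 9 = -9 + q^{2} + 4 q$)
$\frac{w{\left(9 \right)}}{a{\left(G \right)}} = - \frac{84}{-9 + \left(-30\right)^{2} + 4 \left(-30\right)} = - \frac{84}{-9 + 900 - 120} = - \frac{84}{771} = \left(-84\right) \frac{1}{771} = - \frac{28}{257}$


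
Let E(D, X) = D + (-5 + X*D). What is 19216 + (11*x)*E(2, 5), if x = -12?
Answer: 18292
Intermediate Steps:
E(D, X) = -5 + D + D*X (E(D, X) = D + (-5 + D*X) = -5 + D + D*X)
19216 + (11*x)*E(2, 5) = 19216 + (11*(-12))*(-5 + 2 + 2*5) = 19216 - 132*(-5 + 2 + 10) = 19216 - 132*7 = 19216 - 924 = 18292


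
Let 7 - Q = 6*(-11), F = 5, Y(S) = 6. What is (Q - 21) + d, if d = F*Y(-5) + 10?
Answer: 92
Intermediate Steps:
Q = 73 (Q = 7 - 6*(-11) = 7 - 1*(-66) = 7 + 66 = 73)
d = 40 (d = 5*6 + 10 = 30 + 10 = 40)
(Q - 21) + d = (73 - 21) + 40 = 52 + 40 = 92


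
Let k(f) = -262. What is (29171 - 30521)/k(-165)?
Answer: 675/131 ≈ 5.1527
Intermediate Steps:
(29171 - 30521)/k(-165) = (29171 - 30521)/(-262) = -1350*(-1/262) = 675/131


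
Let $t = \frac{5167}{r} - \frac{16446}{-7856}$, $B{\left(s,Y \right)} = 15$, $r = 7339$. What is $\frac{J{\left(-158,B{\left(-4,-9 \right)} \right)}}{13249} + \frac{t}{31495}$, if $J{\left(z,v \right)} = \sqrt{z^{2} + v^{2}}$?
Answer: $\frac{80644573}{907925010040} + \frac{\sqrt{25189}}{13249} \approx 0.012068$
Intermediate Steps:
$J{\left(z,v \right)} = \sqrt{v^{2} + z^{2}}$
$t = \frac{80644573}{28827592}$ ($t = \frac{5167}{7339} - \frac{16446}{-7856} = 5167 \cdot \frac{1}{7339} - - \frac{8223}{3928} = \frac{5167}{7339} + \frac{8223}{3928} = \frac{80644573}{28827592} \approx 2.7975$)
$\frac{J{\left(-158,B{\left(-4,-9 \right)} \right)}}{13249} + \frac{t}{31495} = \frac{\sqrt{15^{2} + \left(-158\right)^{2}}}{13249} + \frac{80644573}{28827592 \cdot 31495} = \sqrt{225 + 24964} \cdot \frac{1}{13249} + \frac{80644573}{28827592} \cdot \frac{1}{31495} = \sqrt{25189} \cdot \frac{1}{13249} + \frac{80644573}{907925010040} = \frac{\sqrt{25189}}{13249} + \frac{80644573}{907925010040} = \frac{80644573}{907925010040} + \frac{\sqrt{25189}}{13249}$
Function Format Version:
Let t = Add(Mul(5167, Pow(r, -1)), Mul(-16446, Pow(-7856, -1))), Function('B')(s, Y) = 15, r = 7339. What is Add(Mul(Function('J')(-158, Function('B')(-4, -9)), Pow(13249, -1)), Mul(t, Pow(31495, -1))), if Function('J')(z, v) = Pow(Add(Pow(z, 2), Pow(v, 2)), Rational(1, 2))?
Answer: Add(Rational(80644573, 907925010040), Mul(Rational(1, 13249), Pow(25189, Rational(1, 2)))) ≈ 0.012068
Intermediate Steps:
Function('J')(z, v) = Pow(Add(Pow(v, 2), Pow(z, 2)), Rational(1, 2))
t = Rational(80644573, 28827592) (t = Add(Mul(5167, Pow(7339, -1)), Mul(-16446, Pow(-7856, -1))) = Add(Mul(5167, Rational(1, 7339)), Mul(-16446, Rational(-1, 7856))) = Add(Rational(5167, 7339), Rational(8223, 3928)) = Rational(80644573, 28827592) ≈ 2.7975)
Add(Mul(Function('J')(-158, Function('B')(-4, -9)), Pow(13249, -1)), Mul(t, Pow(31495, -1))) = Add(Mul(Pow(Add(Pow(15, 2), Pow(-158, 2)), Rational(1, 2)), Pow(13249, -1)), Mul(Rational(80644573, 28827592), Pow(31495, -1))) = Add(Mul(Pow(Add(225, 24964), Rational(1, 2)), Rational(1, 13249)), Mul(Rational(80644573, 28827592), Rational(1, 31495))) = Add(Mul(Pow(25189, Rational(1, 2)), Rational(1, 13249)), Rational(80644573, 907925010040)) = Add(Mul(Rational(1, 13249), Pow(25189, Rational(1, 2))), Rational(80644573, 907925010040)) = Add(Rational(80644573, 907925010040), Mul(Rational(1, 13249), Pow(25189, Rational(1, 2))))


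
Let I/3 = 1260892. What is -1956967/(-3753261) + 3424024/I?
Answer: 1687818987163/1183114192203 ≈ 1.4266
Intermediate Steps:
I = 3782676 (I = 3*1260892 = 3782676)
-1956967/(-3753261) + 3424024/I = -1956967/(-3753261) + 3424024/3782676 = -1956967*(-1/3753261) + 3424024*(1/3782676) = 1956967/3753261 + 856006/945669 = 1687818987163/1183114192203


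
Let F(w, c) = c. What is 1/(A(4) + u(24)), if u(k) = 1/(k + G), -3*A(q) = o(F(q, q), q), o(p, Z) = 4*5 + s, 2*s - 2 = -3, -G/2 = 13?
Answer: -⅐ ≈ -0.14286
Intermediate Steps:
G = -26 (G = -2*13 = -26)
s = -½ (s = 1 + (½)*(-3) = 1 - 3/2 = -½ ≈ -0.50000)
o(p, Z) = 39/2 (o(p, Z) = 4*5 - ½ = 20 - ½ = 39/2)
A(q) = -13/2 (A(q) = -⅓*39/2 = -13/2)
u(k) = 1/(-26 + k) (u(k) = 1/(k - 26) = 1/(-26 + k))
1/(A(4) + u(24)) = 1/(-13/2 + 1/(-26 + 24)) = 1/(-13/2 + 1/(-2)) = 1/(-13/2 - ½) = 1/(-7) = -⅐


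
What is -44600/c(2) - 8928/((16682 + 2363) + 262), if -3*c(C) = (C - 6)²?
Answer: 322891719/38614 ≈ 8362.0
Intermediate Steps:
c(C) = -(-6 + C)²/3 (c(C) = -(C - 6)²/3 = -(-6 + C)²/3)
-44600/c(2) - 8928/((16682 + 2363) + 262) = -44600*(-3/(-6 + 2)²) - 8928/((16682 + 2363) + 262) = -44600/((-⅓*(-4)²)) - 8928/(19045 + 262) = -44600/((-⅓*16)) - 8928/19307 = -44600/(-16/3) - 8928*1/19307 = -44600*(-3/16) - 8928/19307 = 16725/2 - 8928/19307 = 322891719/38614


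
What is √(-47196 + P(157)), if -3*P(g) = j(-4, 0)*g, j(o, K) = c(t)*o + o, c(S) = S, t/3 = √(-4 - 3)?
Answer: 2*√(-105720 + 1413*I*√7)/3 ≈ 3.832 + 216.8*I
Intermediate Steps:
t = 3*I*√7 (t = 3*√(-4 - 3) = 3*√(-7) = 3*(I*√7) = 3*I*√7 ≈ 7.9373*I)
j(o, K) = o + 3*I*o*√7 (j(o, K) = (3*I*√7)*o + o = 3*I*o*√7 + o = o + 3*I*o*√7)
P(g) = -g*(-4 - 12*I*√7)/3 (P(g) = -(-4*(1 + 3*I*√7))*g/3 = -(-4 - 12*I*√7)*g/3 = -g*(-4 - 12*I*√7)/3)
√(-47196 + P(157)) = √(-47196 + (4/3)*157*(1 + 3*I*√7)) = √(-47196 + (628/3 + 628*I*√7)) = √(-140960/3 + 628*I*√7)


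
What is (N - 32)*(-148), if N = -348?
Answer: 56240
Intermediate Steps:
(N - 32)*(-148) = (-348 - 32)*(-148) = -380*(-148) = 56240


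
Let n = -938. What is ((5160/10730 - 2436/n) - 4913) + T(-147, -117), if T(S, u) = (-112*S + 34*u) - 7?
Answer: 544148580/71891 ≈ 7569.1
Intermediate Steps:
T(S, u) = -7 - 112*S + 34*u
((5160/10730 - 2436/n) - 4913) + T(-147, -117) = ((5160/10730 - 2436/(-938)) - 4913) + (-7 - 112*(-147) + 34*(-117)) = ((5160*(1/10730) - 2436*(-1/938)) - 4913) + (-7 + 16464 - 3978) = ((516/1073 + 174/67) - 4913) + 12479 = (221274/71891 - 4913) + 12479 = -352979209/71891 + 12479 = 544148580/71891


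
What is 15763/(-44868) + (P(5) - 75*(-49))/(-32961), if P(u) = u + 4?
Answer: -228285985/492964716 ≈ -0.46309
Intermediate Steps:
P(u) = 4 + u
15763/(-44868) + (P(5) - 75*(-49))/(-32961) = 15763/(-44868) + ((4 + 5) - 75*(-49))/(-32961) = 15763*(-1/44868) + (9 + 3675)*(-1/32961) = -15763/44868 + 3684*(-1/32961) = -15763/44868 - 1228/10987 = -228285985/492964716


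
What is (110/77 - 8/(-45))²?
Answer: 256036/99225 ≈ 2.5804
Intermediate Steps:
(110/77 - 8/(-45))² = (110*(1/77) - 8*(-1/45))² = (10/7 + 8/45)² = (506/315)² = 256036/99225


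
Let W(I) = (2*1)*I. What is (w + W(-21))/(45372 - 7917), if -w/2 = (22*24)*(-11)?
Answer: 3858/12485 ≈ 0.30901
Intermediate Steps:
w = 11616 (w = -2*22*24*(-11) = -1056*(-11) = -2*(-5808) = 11616)
W(I) = 2*I
(w + W(-21))/(45372 - 7917) = (11616 + 2*(-21))/(45372 - 7917) = (11616 - 42)/37455 = 11574*(1/37455) = 3858/12485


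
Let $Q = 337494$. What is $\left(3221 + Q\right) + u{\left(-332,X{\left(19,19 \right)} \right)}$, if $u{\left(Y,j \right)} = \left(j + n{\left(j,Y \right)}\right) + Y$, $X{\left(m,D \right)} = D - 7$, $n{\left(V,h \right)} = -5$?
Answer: $340390$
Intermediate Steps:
$X{\left(m,D \right)} = -7 + D$
$u{\left(Y,j \right)} = -5 + Y + j$ ($u{\left(Y,j \right)} = \left(j - 5\right) + Y = \left(-5 + j\right) + Y = -5 + Y + j$)
$\left(3221 + Q\right) + u{\left(-332,X{\left(19,19 \right)} \right)} = \left(3221 + 337494\right) - 325 = 340715 - 325 = 340390$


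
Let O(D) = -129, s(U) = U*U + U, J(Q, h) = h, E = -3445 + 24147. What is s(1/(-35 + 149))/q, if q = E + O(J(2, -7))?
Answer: 115/267366708 ≈ 4.3012e-7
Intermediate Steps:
E = 20702
s(U) = U + U² (s(U) = U² + U = U + U²)
q = 20573 (q = 20702 - 129 = 20573)
s(1/(-35 + 149))/q = ((1 + 1/(-35 + 149))/(-35 + 149))/20573 = ((1 + 1/114)/114)*(1/20573) = ((1/114)*(115/114))*(1/20573) = (115/12996)*(1/20573) = 115/267366708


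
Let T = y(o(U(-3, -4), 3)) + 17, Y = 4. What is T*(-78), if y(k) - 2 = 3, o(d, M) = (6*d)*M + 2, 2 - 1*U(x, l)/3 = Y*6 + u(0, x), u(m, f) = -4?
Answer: -1716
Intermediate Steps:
U(x, l) = -54 (U(x, l) = 6 - 3*(4*6 - 4) = 6 - 3*(24 - 4) = 6 - 3*20 = 6 - 60 = -54)
o(d, M) = 2 + 6*M*d (o(d, M) = 6*M*d + 2 = 2 + 6*M*d)
y(k) = 5 (y(k) = 2 + 3 = 5)
T = 22 (T = 5 + 17 = 22)
T*(-78) = 22*(-78) = -1716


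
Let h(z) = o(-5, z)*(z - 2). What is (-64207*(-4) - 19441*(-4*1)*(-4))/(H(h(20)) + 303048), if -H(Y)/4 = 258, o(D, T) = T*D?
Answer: -4519/25168 ≈ -0.17955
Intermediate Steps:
o(D, T) = D*T
h(z) = -5*z*(-2 + z) (h(z) = (-5*z)*(z - 2) = (-5*z)*(-2 + z) = -5*z*(-2 + z))
H(Y) = -1032 (H(Y) = -4*258 = -1032)
(-64207*(-4) - 19441*(-4*1)*(-4))/(H(h(20)) + 303048) = (-64207*(-4) - 19441*(-4*1)*(-4))/(-1032 + 303048) = (256828 - (-77764)*(-4))/302016 = (256828 - 19441*16)*(1/302016) = (256828 - 311056)*(1/302016) = -54228*1/302016 = -4519/25168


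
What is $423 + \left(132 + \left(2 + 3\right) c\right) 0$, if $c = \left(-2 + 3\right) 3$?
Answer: $423$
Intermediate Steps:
$c = 3$ ($c = 1 \cdot 3 = 3$)
$423 + \left(132 + \left(2 + 3\right) c\right) 0 = 423 + \left(132 + \left(2 + 3\right) 3\right) 0 = 423 + \left(132 + 5 \cdot 3\right) 0 = 423 + \left(132 + 15\right) 0 = 423 + 147 \cdot 0 = 423 + 0 = 423$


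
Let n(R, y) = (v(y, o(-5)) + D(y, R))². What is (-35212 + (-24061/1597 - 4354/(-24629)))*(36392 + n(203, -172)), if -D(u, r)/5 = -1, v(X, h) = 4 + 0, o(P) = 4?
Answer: -50535606210220251/39332513 ≈ -1.2848e+9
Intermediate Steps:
v(X, h) = 4
D(u, r) = 5 (D(u, r) = -5*(-1) = 5)
n(R, y) = 81 (n(R, y) = (4 + 5)² = 9² = 81)
(-35212 + (-24061/1597 - 4354/(-24629)))*(36392 + n(203, -172)) = (-35212 + (-24061/1597 - 4354/(-24629)))*(36392 + 81) = (-35212 + (-24061*1/1597 - 4354*(-1/24629)))*36473 = (-35212 + (-24061/1597 + 4354/24629))*36473 = (-35212 - 585645031/39332513)*36473 = -1385562092787/39332513*36473 = -50535606210220251/39332513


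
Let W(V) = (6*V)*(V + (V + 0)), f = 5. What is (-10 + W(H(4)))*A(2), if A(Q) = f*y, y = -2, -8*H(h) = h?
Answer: 70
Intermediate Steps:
H(h) = -h/8
W(V) = 12*V**2 (W(V) = (6*V)*(V + V) = (6*V)*(2*V) = 12*V**2)
A(Q) = -10 (A(Q) = 5*(-2) = -10)
(-10 + W(H(4)))*A(2) = (-10 + 12*(-1/8*4)**2)*(-10) = (-10 + 12*(-1/2)**2)*(-10) = (-10 + 12*(1/4))*(-10) = (-10 + 3)*(-10) = -7*(-10) = 70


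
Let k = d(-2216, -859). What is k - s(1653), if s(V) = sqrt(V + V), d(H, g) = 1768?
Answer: 1768 - sqrt(3306) ≈ 1710.5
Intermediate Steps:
k = 1768
s(V) = sqrt(2)*sqrt(V) (s(V) = sqrt(2*V) = sqrt(2)*sqrt(V))
k - s(1653) = 1768 - sqrt(2)*sqrt(1653) = 1768 - sqrt(3306)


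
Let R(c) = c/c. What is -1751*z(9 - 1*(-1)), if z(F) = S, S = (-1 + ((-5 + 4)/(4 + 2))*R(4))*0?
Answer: 0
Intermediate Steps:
R(c) = 1
S = 0 (S = (-1 + ((-5 + 4)/(4 + 2))*1)*0 = (-1 - 1/6*1)*0 = (-1 - 1/6)*0 = -7/6*0 = 0)
z(F) = 0
-1751*z(9 - 1*(-1)) = -1751*0 = 0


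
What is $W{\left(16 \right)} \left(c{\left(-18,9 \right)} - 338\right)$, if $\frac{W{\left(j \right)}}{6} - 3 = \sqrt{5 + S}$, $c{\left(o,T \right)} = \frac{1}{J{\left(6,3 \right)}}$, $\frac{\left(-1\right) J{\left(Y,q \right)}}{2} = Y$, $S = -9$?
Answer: $- \frac{12171}{2} - 4057 i \approx -6085.5 - 4057.0 i$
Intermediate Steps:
$J{\left(Y,q \right)} = - 2 Y$
$c{\left(o,T \right)} = - \frac{1}{12}$ ($c{\left(o,T \right)} = \frac{1}{\left(-2\right) 6} = \frac{1}{-12} = - \frac{1}{12}$)
$W{\left(j \right)} = 18 + 12 i$ ($W{\left(j \right)} = 18 + 6 \sqrt{5 - 9} = 18 + 6 \sqrt{-4} = 18 + 6 \cdot 2 i = 18 + 12 i$)
$W{\left(16 \right)} \left(c{\left(-18,9 \right)} - 338\right) = \left(18 + 12 i\right) \left(- \frac{1}{12} - 338\right) = \left(18 + 12 i\right) \left(- \frac{4057}{12}\right) = - \frac{12171}{2} - 4057 i$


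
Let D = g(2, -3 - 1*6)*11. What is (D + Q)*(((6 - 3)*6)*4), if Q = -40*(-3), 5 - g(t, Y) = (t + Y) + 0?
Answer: 18144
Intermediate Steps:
g(t, Y) = 5 - Y - t (g(t, Y) = 5 - ((t + Y) + 0) = 5 - ((Y + t) + 0) = 5 - (Y + t) = 5 + (-Y - t) = 5 - Y - t)
D = 132 (D = (5 - (-3 - 1*6) - 1*2)*11 = (5 - (-3 - 6) - 2)*11 = (5 - 1*(-9) - 2)*11 = (5 + 9 - 2)*11 = 12*11 = 132)
Q = 120
(D + Q)*(((6 - 3)*6)*4) = (132 + 120)*(((6 - 3)*6)*4) = 252*((3*6)*4) = 252*(18*4) = 252*72 = 18144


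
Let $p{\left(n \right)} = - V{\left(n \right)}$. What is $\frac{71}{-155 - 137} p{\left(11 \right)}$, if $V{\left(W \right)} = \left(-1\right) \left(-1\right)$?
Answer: $\frac{71}{292} \approx 0.24315$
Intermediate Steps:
$V{\left(W \right)} = 1$
$p{\left(n \right)} = -1$ ($p{\left(n \right)} = \left(-1\right) 1 = -1$)
$\frac{71}{-155 - 137} p{\left(11 \right)} = \frac{71}{-155 - 137} \left(-1\right) = \frac{71}{-292} \left(-1\right) = 71 \left(- \frac{1}{292}\right) \left(-1\right) = \left(- \frac{71}{292}\right) \left(-1\right) = \frac{71}{292}$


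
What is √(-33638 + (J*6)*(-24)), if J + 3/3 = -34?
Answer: I*√28598 ≈ 169.11*I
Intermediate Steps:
J = -35 (J = -1 - 34 = -35)
√(-33638 + (J*6)*(-24)) = √(-33638 - 35*6*(-24)) = √(-33638 - 210*(-24)) = √(-33638 + 5040) = √(-28598) = I*√28598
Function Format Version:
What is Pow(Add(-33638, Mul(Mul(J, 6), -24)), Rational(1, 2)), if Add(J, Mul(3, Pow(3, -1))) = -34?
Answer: Mul(I, Pow(28598, Rational(1, 2))) ≈ Mul(169.11, I)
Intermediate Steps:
J = -35 (J = Add(-1, -34) = -35)
Pow(Add(-33638, Mul(Mul(J, 6), -24)), Rational(1, 2)) = Pow(Add(-33638, Mul(Mul(-35, 6), -24)), Rational(1, 2)) = Pow(Add(-33638, Mul(-210, -24)), Rational(1, 2)) = Pow(Add(-33638, 5040), Rational(1, 2)) = Pow(-28598, Rational(1, 2)) = Mul(I, Pow(28598, Rational(1, 2)))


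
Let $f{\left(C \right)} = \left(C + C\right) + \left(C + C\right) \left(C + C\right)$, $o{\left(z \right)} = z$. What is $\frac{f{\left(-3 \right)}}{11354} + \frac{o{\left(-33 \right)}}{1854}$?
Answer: $- \frac{53177}{3508386} \approx -0.015157$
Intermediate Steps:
$f{\left(C \right)} = 2 C + 4 C^{2}$ ($f{\left(C \right)} = 2 C + 2 C 2 C = 2 C + 4 C^{2}$)
$\frac{f{\left(-3 \right)}}{11354} + \frac{o{\left(-33 \right)}}{1854} = \frac{2 \left(-3\right) \left(1 + 2 \left(-3\right)\right)}{11354} - \frac{33}{1854} = 2 \left(-3\right) \left(1 - 6\right) \frac{1}{11354} - \frac{11}{618} = 2 \left(-3\right) \left(-5\right) \frac{1}{11354} - \frac{11}{618} = 30 \cdot \frac{1}{11354} - \frac{11}{618} = \frac{15}{5677} - \frac{11}{618} = - \frac{53177}{3508386}$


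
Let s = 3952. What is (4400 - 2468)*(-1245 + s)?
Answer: 5229924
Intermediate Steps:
(4400 - 2468)*(-1245 + s) = (4400 - 2468)*(-1245 + 3952) = 1932*2707 = 5229924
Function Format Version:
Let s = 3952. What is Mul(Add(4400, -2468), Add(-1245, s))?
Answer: 5229924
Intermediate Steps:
Mul(Add(4400, -2468), Add(-1245, s)) = Mul(Add(4400, -2468), Add(-1245, 3952)) = Mul(1932, 2707) = 5229924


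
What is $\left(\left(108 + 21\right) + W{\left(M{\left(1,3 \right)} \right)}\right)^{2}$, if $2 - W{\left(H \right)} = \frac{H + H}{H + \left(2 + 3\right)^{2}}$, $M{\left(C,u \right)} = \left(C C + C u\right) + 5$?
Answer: $\frac{4919524}{289} \approx 17023.0$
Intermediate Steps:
$M{\left(C,u \right)} = 5 + C^{2} + C u$ ($M{\left(C,u \right)} = \left(C^{2} + C u\right) + 5 = 5 + C^{2} + C u$)
$W{\left(H \right)} = 2 - \frac{2 H}{25 + H}$ ($W{\left(H \right)} = 2 - \frac{H + H}{H + \left(2 + 3\right)^{2}} = 2 - \frac{2 H}{H + 5^{2}} = 2 - \frac{2 H}{H + 25} = 2 - \frac{2 H}{25 + H}$)
$\left(\left(108 + 21\right) + W{\left(M{\left(1,3 \right)} \right)}\right)^{2} = \left(\left(108 + 21\right) + \frac{50}{25 + \left(5 + 1^{2} + 1 \cdot 3\right)}\right)^{2} = \left(129 + \frac{50}{25 + \left(5 + 1 + 3\right)}\right)^{2} = \left(129 + \frac{50}{25 + 9}\right)^{2} = \left(129 + \frac{50}{34}\right)^{2} = \left(129 + 50 \cdot \frac{1}{34}\right)^{2} = \left(129 + \frac{25}{17}\right)^{2} = \left(\frac{2218}{17}\right)^{2} = \frac{4919524}{289}$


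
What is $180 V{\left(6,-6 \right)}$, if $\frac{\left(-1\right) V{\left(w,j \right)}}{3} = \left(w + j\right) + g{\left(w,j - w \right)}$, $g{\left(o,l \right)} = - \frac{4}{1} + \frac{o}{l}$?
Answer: $2430$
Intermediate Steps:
$g{\left(o,l \right)} = -4 + \frac{o}{l}$ ($g{\left(o,l \right)} = \left(-4\right) 1 + \frac{o}{l} = -4 + \frac{o}{l}$)
$V{\left(w,j \right)} = 12 - 3 j - 3 w - \frac{3 w}{j - w}$ ($V{\left(w,j \right)} = - 3 \left(\left(w + j\right) + \left(-4 + \frac{w}{j - w}\right)\right) = - 3 \left(\left(j + w\right) + \left(-4 + \frac{w}{j - w}\right)\right) = - 3 \left(-4 + j + w + \frac{w}{j - w}\right) = 12 - 3 j - 3 w - \frac{3 w}{j - w}$)
$180 V{\left(6,-6 \right)} = 180 \frac{3 \left(\left(-5\right) 6 + 4 \left(-6\right) - \left(-6 + 6\right) \left(-6 - 6\right)\right)}{-6 - 6} = 180 \frac{3 \left(-30 - 24 - 0 \left(-6 - 6\right)\right)}{-6 - 6} = 180 \frac{3 \left(-30 - 24 - 0 \left(-12\right)\right)}{-12} = 180 \cdot 3 \left(- \frac{1}{12}\right) \left(-30 - 24 + 0\right) = 180 \cdot 3 \left(- \frac{1}{12}\right) \left(-54\right) = 180 \cdot \frac{27}{2} = 2430$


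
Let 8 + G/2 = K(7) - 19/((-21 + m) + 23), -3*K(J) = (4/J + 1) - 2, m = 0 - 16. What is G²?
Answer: 169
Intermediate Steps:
m = -16
K(J) = ⅓ - 4/(3*J) (K(J) = -((4/J + 1) - 2)/3 = -((1 + 4/J) - 2)/3 = -(-1 + 4/J)/3 = ⅓ - 4/(3*J))
G = -13 (G = -16 + 2*((⅓)*(-4 + 7)/7 - 19/((-21 - 16) + 23)) = -16 + 2*((⅓)*(⅐)*3 - 19/(-37 + 23)) = -16 + 2*(⅐ - 19/(-14)) = -16 + 2*(⅐ - 19*(-1/14)) = -16 + 2*(⅐ + 19/14) = -16 + 2*(3/2) = -16 + 3 = -13)
G² = (-13)² = 169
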